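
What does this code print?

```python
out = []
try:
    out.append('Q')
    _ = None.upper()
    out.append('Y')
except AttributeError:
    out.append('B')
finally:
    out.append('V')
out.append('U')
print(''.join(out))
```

Execution trace: 'Q' (try body) → 'B' (except AttributeError) → 'V' (finally) → 'U' (after the try/except). Output: QBVU

Answer: QBVU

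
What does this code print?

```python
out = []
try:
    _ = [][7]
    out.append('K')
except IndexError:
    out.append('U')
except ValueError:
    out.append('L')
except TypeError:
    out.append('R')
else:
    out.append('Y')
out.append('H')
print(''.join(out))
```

Execution trace: 'U' (except IndexError) → 'H' (after the try/except). Output: UH

Answer: UH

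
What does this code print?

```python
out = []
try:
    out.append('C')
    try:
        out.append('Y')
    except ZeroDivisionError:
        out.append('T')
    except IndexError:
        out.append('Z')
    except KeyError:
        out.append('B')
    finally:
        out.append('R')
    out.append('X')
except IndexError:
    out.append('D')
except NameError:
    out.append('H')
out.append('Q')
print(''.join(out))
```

Execution trace: 'C' (try body) → 'Y' (inner try body, no exception) → 'R' (inner finally) → 'X' (try body, no exception) → 'Q' (after the try/except). Output: CYRXQ

Answer: CYRXQ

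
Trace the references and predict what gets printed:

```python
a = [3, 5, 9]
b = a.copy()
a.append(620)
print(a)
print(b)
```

Key concept: list.copy() creates independent copy.
Step by step:
`a = [3, 5, 9]` → a = [3, 5, 9]
`b = a.copy()` → b = [3, 5, 9]
`a.append(620)` → a = [3, 5, 9, 620]
`print(a)` → prints [3, 5, 9, 620]
`print(b)` → prints [3, 5, 9]

Answer:
[3, 5, 9, 620]
[3, 5, 9]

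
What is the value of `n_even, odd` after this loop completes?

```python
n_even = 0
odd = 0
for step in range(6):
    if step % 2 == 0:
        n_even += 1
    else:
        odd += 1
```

Count evens and odds in range(6)
`n_even, odd` takes the values: (0, 0) → (1, 0) → (1, 1) → (2, 1) → (2, 2) → (3, 2) → (3, 3)

Answer: 3, 3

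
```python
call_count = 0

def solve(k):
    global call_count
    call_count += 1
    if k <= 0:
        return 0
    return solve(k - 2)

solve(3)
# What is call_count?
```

Linear recursion stepping by 2: 3 calls from k=3 down to ≤0.

Answer: 3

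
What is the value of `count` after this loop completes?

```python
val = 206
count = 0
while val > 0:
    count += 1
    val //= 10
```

Count digits by repeated division by 10
`count` takes the values: 0 → 1 → 2 → 3

Answer: 3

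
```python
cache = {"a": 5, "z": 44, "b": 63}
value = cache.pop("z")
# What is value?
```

Trace:
`cache = {"a": 5, "z": 44, "b": 63}` → cache = {'a': 5, 'z': 44, 'b': 63}
`value = cache.pop("z")` → cache = {'a': 5, 'b': 63}; value = 44
So value = 44

Answer: 44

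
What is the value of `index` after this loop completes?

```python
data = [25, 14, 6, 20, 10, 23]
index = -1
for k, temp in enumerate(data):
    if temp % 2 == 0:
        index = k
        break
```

First even number index in [25, 14, 6, 20, 10, 23]
`index` takes the values: -1 → 1

Answer: 1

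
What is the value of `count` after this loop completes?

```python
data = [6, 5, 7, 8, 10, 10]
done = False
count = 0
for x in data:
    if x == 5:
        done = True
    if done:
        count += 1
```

Count elements after first 5 in [6, 5, 7, 8, 10, 10]
`count` takes the values: 0 → 1 → 2 → 3 → 4 → 5

Answer: 5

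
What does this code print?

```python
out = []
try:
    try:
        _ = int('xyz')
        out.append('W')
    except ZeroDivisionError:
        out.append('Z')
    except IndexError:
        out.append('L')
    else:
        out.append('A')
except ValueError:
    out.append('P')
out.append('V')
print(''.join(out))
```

Execution trace: 'P' (outer except ValueError) → 'V' (after the try/except). Output: PV

Answer: PV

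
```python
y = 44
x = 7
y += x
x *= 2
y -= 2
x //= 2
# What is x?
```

Trace:
`y = 44` → y = 44
`x = 7` → x = 7
`y += x` → y = 51
`x *= 2` → x = 14
`y -= 2` → y = 49
`x //= 2` → x = 7
So x = 7

Answer: 7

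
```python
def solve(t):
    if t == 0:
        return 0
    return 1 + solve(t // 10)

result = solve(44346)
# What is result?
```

Count of digits of 44346: 5

Answer: 5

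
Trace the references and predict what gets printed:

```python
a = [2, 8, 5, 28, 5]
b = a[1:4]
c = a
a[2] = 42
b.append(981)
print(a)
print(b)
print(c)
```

Key concept: slice vs alias.
Step by step:
`a = [2, 8, 5, 28, 5]` → a = [2, 8, 5, 28, 5]
`b = a[1:4]` → b = [8, 5, 28]
`c = a` → c = [2, 8, 5, 28, 5] (same object as a)
`a[2] = 42` → a = [2, 8, 42, 28, 5] (same object as c); c = [2, 8, 42, 28, 5] (same object as a)
`b.append(981)` → b = [8, 5, 28, 981]
`print(a)` → prints [2, 8, 42, 28, 5]
`print(b)` → prints [8, 5, 28, 981]
`print(c)` → prints [2, 8, 42, 28, 5]

Answer:
[2, 8, 42, 28, 5]
[8, 5, 28, 981]
[2, 8, 42, 28, 5]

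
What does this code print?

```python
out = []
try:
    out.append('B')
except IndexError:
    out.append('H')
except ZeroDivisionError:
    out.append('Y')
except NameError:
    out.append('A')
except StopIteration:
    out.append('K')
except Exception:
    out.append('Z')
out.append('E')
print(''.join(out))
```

Execution trace: 'B' (try body, no exception) → 'E' (after the try/except). Output: BE

Answer: BE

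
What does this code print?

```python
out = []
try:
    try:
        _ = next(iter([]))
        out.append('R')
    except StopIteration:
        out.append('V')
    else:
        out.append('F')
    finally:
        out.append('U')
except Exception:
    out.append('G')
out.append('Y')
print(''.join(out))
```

Execution trace: 'V' (inner except StopIteration) → 'U' (inner finally) → 'Y' (after the try/except). Output: VUY

Answer: VUY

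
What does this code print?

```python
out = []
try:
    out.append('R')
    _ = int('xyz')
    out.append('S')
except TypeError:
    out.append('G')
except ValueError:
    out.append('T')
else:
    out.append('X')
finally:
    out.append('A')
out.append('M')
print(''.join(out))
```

Execution trace: 'R' (try body) → 'T' (except ValueError) → 'A' (finally) → 'M' (after the try/except). Output: RTAM

Answer: RTAM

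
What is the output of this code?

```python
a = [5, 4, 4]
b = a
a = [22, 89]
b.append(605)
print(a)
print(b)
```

Key concept: rebinding vs mutation: a is rebound to a new list, b still points at the original.
Step by step:
`a = [5, 4, 4]` → a = [5, 4, 4]
`b = a` → b = [5, 4, 4] (same object as a)
`a = [22, 89]` → a = [22, 89]
`b.append(605)` → b = [5, 4, 4, 605]
`print(a)` → prints [22, 89]
`print(b)` → prints [5, 4, 4, 605]

Answer:
[22, 89]
[5, 4, 4, 605]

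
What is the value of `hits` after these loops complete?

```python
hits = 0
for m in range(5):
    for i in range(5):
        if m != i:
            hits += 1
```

5² - 5 (exclude diagonal)
`hits` takes the values: 0 → 1 → 2 → 3 → 4 → 5 → 6 → 7 → 8 → 9 → 10 → 11 → 12 → 13 → 14 → 15 → 16 → 17 → 18 → 19 → 20

Answer: 20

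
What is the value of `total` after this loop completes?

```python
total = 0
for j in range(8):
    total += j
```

Sum of 0 to 7 = 28
`total` takes the values: 0 → 1 → 3 → 6 → 10 → 15 → 21 → 28

Answer: 28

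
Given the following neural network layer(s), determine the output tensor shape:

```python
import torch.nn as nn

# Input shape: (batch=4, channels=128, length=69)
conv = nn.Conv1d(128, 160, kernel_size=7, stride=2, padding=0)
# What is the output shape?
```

Input: (4, 128, 69) -> Output: (4, 160, 32)

Answer: (4, 160, 32)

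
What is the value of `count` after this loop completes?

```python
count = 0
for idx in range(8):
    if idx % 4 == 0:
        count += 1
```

Count numbers divisible by 4 in range(8)
`count` takes the values: 0 → 1 → 2

Answer: 2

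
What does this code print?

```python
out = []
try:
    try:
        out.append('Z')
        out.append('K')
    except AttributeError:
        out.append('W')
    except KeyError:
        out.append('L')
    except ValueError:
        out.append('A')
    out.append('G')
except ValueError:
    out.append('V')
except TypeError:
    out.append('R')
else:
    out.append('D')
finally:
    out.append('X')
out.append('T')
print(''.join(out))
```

Execution trace: 'Z' (inner try body) → 'K' (inner try body, no exception) → 'G' (try body, no exception) → 'D' (else) → 'X' (finally) → 'T' (after the try/except). Output: ZKGDXT

Answer: ZKGDXT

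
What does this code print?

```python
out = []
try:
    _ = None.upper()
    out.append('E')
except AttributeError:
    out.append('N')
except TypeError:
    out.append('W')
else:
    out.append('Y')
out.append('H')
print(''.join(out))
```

Execution trace: 'N' (except AttributeError) → 'H' (after the try/except). Output: NH

Answer: NH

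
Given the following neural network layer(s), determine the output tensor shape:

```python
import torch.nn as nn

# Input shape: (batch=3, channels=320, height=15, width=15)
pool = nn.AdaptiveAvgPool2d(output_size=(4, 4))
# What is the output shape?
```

Input: (3, 320, 15, 15) -> Output: (3, 320, 4, 4)

Answer: (3, 320, 4, 4)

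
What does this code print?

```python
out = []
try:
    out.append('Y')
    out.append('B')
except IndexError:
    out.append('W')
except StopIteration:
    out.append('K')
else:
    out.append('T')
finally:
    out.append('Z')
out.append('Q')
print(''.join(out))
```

Execution trace: 'Y' (try body) → 'B' (try body, no exception) → 'T' (else) → 'Z' (finally) → 'Q' (after the try/except). Output: YBTZQ

Answer: YBTZQ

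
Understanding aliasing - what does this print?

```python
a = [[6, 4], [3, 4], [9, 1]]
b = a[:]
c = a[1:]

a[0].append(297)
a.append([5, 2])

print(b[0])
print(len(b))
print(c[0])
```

Key concept: slice with nested mutation.
Step by step:
`a = [[6, 4], [3, 4], [9, 1]]` → a = [[6, 4], [3, 4], [9, 1]]
`b = a[:]` → b = [[6, 4], [3, 4], [9, 1]]
`c = a[1:]` → c = [[3, 4], [9, 1]]
`a[0].append(297)` → a = [[6, 4, 297], [3, 4], [9, 1]]; b = [[6, 4, 297], [3, 4], [9, 1]]
`a.append([5, 2])` → a = [[6, 4, 297], [3, 4], [9, 1], [5, 2]]
`print(b[0])` → prints [6, 4, 297]
`print(len(b))` → prints 3
`print(c[0])` → prints [3, 4]

Answer:
[6, 4, 297]
3
[3, 4]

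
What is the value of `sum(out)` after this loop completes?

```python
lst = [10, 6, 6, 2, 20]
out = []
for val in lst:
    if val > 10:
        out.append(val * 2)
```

Sum of doubled values > 10
`out` takes the values: [] → [40]
So `sum(out)` = 40

Answer: 40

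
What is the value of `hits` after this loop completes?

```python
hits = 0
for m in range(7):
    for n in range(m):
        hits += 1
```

Triangle number: 0+1+2+...+6
`hits` takes the values: 0 → 1 → 2 → 3 → 4 → 5 → 6 → 7 → 8 → 9 → 10 → 11 → 12 → 13 → 14 → 15 → 16 → 17 → 18 → 19 → 20 → 21

Answer: 21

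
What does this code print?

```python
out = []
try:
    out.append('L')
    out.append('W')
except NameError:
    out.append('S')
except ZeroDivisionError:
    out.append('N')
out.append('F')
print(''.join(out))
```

Execution trace: 'L' (try body) → 'W' (try body, no exception) → 'F' (after the try/except). Output: LWF

Answer: LWF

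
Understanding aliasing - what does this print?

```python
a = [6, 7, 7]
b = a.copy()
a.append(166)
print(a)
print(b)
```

Key concept: list.copy() creates independent copy.
Step by step:
`a = [6, 7, 7]` → a = [6, 7, 7]
`b = a.copy()` → b = [6, 7, 7]
`a.append(166)` → a = [6, 7, 7, 166]
`print(a)` → prints [6, 7, 7, 166]
`print(b)` → prints [6, 7, 7]

Answer:
[6, 7, 7, 166]
[6, 7, 7]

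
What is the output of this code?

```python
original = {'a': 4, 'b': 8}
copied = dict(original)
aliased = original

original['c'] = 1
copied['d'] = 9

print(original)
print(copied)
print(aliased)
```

Key concept: dict() creates copy, assignment creates alias.
Step by step:
`original = {'a': 4, 'b': 8}` → original = {'a': 4, 'b': 8}
`copied = dict(original)` → copied = {'a': 4, 'b': 8}
`aliased = original` → aliased = {'a': 4, 'b': 8} (same object as original)
`original['c'] = 1` → original = {'a': 4, 'b': 8, 'c': 1} (same object as aliased); aliased = {'a': 4, 'b': 8, 'c': 1} (same object as original)
`copied['d'] = 9` → copied = {'a': 4, 'b': 8, 'd': 9}
`print(original)` → prints {'a': 4, 'b': 8, 'c': 1}
`print(copied)` → prints {'a': 4, 'b': 8, 'd': 9}
`print(aliased)` → prints {'a': 4, 'b': 8, 'c': 1}

Answer:
{'a': 4, 'b': 8, 'c': 1}
{'a': 4, 'b': 8, 'd': 9}
{'a': 4, 'b': 8, 'c': 1}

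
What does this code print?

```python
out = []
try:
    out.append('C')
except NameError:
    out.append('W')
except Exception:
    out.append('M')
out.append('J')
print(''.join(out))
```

Execution trace: 'C' (try body, no exception) → 'J' (after the try/except). Output: CJ

Answer: CJ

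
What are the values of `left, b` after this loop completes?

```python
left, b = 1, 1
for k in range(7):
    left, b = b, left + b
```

Fibonacci: after 7 iterations
`left, b` takes the values: (1, 1) → (1, 2) → (2, 3) → (3, 5) → (5, 8) → (8, 13) → (13, 21) → (21, 34)

Answer: 21, 34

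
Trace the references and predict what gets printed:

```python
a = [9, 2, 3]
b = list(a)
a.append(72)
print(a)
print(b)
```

Key concept: list() constructor creates copy.
Step by step:
`a = [9, 2, 3]` → a = [9, 2, 3]
`b = list(a)` → b = [9, 2, 3]
`a.append(72)` → a = [9, 2, 3, 72]
`print(a)` → prints [9, 2, 3, 72]
`print(b)` → prints [9, 2, 3]

Answer:
[9, 2, 3, 72]
[9, 2, 3]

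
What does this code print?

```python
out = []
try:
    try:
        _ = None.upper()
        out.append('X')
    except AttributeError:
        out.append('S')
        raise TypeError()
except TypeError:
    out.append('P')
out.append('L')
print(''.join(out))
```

Execution trace: 'S' (except AttributeError) → 'P' (outer except TypeError) → 'L' (after the try/except). Output: SPL

Answer: SPL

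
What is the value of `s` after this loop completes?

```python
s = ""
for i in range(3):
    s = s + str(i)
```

Concatenate digits 0 to 2
`s` takes the values: "" → "0" → "01" → "012"

Answer: "012"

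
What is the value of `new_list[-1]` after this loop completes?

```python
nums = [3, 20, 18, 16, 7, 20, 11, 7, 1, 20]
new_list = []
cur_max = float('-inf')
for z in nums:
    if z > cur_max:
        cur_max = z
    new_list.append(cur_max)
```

Running max ends at 20
`new_list` takes the values: [] → [3] → [3, 20] → [3, 20, 20] → [3, 20, 20, 20] → [3, 20, 20, 20, 20] → [3, 20, 20, 20, 20, 20] → [3, 20, 20, 20, 20, 20, 20] → [3, 20, 20, 20, 20, 20, 20, 20] → [3, 20, 20, 20, 20, 20, 20, 20, 20] → [3, 20, 20, 20, 20, 20, 20, 20, 20, 20]
So `new_list[-1]` = 20

Answer: 20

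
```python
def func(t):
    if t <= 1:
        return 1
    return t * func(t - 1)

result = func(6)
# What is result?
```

func(6) = 6 * 5 * 4 * 3 * 2 * 1 = 720

Answer: 720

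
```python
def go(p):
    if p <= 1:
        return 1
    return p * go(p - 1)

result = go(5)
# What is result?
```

go(5) = 5 * 4 * 3 * 2 * 1 = 120

Answer: 120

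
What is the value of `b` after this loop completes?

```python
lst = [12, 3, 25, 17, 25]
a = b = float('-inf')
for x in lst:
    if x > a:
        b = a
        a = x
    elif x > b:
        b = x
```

Second largest (with repeats) in [12, 3, 25, 17, 25]
`b` takes the values: -inf → 3 → 12 → 17 → 25

Answer: 25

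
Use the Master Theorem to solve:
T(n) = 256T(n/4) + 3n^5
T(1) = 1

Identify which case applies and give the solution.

a=256, b=4, f(n)=3n^5. log_4(256) = 4. Since c=5 > 4 and the regularity condition holds (256(n/4)^5 = (256/4^5)n^5 with 256/4^5 < 1), Case 3 applies: T(n) = Θ(f(n)) = O(n^5).

Answer: O(n^5) - Case 3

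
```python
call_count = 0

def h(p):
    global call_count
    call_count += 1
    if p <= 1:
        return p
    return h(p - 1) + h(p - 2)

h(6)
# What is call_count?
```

Calls(p) = 1 + Calls(p-1) + Calls(p-2); Calls(0)=Calls(1)=1. For p=6 this gives 25.

Answer: 25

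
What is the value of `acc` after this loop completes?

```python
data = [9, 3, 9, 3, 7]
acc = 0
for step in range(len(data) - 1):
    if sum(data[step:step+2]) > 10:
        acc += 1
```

Count windows with sum > 10
`acc` takes the values: 0 → 1 → 2 → 3

Answer: 3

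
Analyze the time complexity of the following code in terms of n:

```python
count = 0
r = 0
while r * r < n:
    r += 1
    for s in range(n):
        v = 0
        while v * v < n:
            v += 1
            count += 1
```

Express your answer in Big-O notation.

Each loop level contributes: √n × n × √n. Multiplying the contributions gives O(n^2).

Answer: O(n^2)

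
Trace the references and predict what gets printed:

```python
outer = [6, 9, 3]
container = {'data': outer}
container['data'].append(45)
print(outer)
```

Key concept: dict holds reference to list.
Step by step:
`outer = [6, 9, 3]` → outer = [6, 9, 3]
`container = {'data': outer}` → container = {'data': [6, 9, 3]}
`container['data'].append(45)` → outer = [6, 9, 3, 45]; container = {'data': [6, 9, 3, 45]}
`print(outer)` → prints [6, 9, 3, 45]

Answer: [6, 9, 3, 45]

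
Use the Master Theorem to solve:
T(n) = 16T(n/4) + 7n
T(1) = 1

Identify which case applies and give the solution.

a=16, b=4, f(n)=7n. log_4(16) = 2. Since c=1 < 2, Case 1 applies: T(n) = Θ(n^log_b(a)) = O(n^2).

Answer: O(n^2) - Case 1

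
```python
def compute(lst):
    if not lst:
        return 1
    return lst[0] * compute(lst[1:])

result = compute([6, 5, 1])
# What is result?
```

Product over [6, 5, 1] = 6 * 5 * 1 = 30

Answer: 30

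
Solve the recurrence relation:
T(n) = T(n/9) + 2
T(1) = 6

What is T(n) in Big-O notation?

Each step divides n by 9 and adds 2. After log_9(n) steps we reach T(1)=6. So T(n) = 2·log_9(n) + 6 = O(log n).

Answer: O(log n)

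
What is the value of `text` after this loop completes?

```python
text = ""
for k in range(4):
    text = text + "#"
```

Repeat '#' 4 times
`text` takes the values: "" → "#" → "##" → "###" → "####"

Answer: "####"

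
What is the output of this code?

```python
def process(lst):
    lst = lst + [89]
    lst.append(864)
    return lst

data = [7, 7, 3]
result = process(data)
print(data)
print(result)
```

Key concept: rebinding parameter vs mutation.
Step by step:
`data = [7, 7, 3]` → data = [7, 7, 3]
`result = process(data)` → result = [7, 7, 3, 89, 864]
`print(data)` → prints [7, 7, 3]
`print(result)` → prints [7, 7, 3, 89, 864]

Answer:
[7, 7, 3]
[7, 7, 3, 89, 864]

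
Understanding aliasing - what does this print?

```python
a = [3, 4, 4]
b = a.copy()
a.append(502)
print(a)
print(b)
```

Key concept: list.copy() creates independent copy.
Step by step:
`a = [3, 4, 4]` → a = [3, 4, 4]
`b = a.copy()` → b = [3, 4, 4]
`a.append(502)` → a = [3, 4, 4, 502]
`print(a)` → prints [3, 4, 4, 502]
`print(b)` → prints [3, 4, 4]

Answer:
[3, 4, 4, 502]
[3, 4, 4]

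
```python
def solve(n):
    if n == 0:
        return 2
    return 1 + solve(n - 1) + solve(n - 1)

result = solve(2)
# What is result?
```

solve(n) = 1 + 2·solve(n-1), solve(0)=2. Closed form: (2+1)·2^2 - 1 = 11.

Answer: 11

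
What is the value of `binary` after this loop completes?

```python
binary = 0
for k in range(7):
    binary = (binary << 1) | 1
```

Build 7 consecutive 1-bits: 0b1111111
`binary` takes the values: 0 → 1 → 3 → 7 → 15 → 31 → 63 → 127

Answer: 127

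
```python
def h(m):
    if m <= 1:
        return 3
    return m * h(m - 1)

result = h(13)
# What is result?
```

h(13) = 13 * 12 * 11 * 10 * 9 * 8 * 7 * 6 * 5 * 4 * 3 * 2 * 3 = 18681062400

Answer: 18681062400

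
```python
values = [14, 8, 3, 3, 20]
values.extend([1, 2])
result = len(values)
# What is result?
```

Trace:
`values = [14, 8, 3, 3, 20]` → values = [14, 8, 3, 3, 20]
`values.extend([1, 2])` → values = [14, 8, 3, 3, 20, 1, 2]
`result = len(values)` → result = 7
So result = 7

Answer: 7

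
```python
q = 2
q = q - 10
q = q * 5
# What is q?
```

Trace:
`q = 2` → q = 2
`q = q - 10` → q = -8
`q = q * 5` → q = -40
So q = -40

Answer: -40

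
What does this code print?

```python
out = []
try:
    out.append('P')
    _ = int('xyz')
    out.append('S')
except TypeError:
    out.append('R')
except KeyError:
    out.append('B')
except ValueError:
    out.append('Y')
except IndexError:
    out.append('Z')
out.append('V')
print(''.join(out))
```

Execution trace: 'P' (try body) → 'Y' (except ValueError) → 'V' (after the try/except). Output: PYV

Answer: PYV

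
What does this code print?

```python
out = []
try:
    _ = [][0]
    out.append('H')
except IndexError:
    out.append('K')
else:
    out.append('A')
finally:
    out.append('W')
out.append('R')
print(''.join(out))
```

Execution trace: 'K' (except IndexError) → 'W' (finally) → 'R' (after the try/except). Output: KWR

Answer: KWR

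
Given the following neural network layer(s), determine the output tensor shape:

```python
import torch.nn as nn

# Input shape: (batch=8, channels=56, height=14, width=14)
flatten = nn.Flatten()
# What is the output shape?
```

Input: (8, 56, 14, 14) -> Output: (8, 10976)

Answer: (8, 10976)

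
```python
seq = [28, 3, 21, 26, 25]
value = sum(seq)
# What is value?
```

Trace:
`seq = [28, 3, 21, 26, 25]` → seq = [28, 3, 21, 26, 25]
`value = sum(seq)` → value = 103
So value = 103

Answer: 103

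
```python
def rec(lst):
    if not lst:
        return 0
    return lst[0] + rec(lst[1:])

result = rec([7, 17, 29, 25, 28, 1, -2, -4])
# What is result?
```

7 + 17 + 29 + 25 + 28 + 1 + (-2) + (-4) + 0 = 101

Answer: 101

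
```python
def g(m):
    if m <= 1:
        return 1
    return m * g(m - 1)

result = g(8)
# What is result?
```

g(8) = 8 * 7 * 6 * 5 * 4 * 3 * 2 * 1 = 40320

Answer: 40320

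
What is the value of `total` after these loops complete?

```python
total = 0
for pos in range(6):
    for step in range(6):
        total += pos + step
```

Sum of all pos+step for pos,step in 6x6
`total` takes the values: 0 → 1 → 3 → 6 → 10 → 15 → 16 → 18 → 21 → 25 → 30 → 36 → 38 → 41 → 45 → 50 → 56 → 63 → 66 → 70 → 75 → 81 → 88 → 96 → 100 → 105 → 111 → 118 → 126 → 135 → 140 → 146 → 153 → 161 → 170 → 180

Answer: 180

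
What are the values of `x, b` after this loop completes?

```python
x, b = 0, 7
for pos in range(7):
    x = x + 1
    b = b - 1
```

x goes 0→7, b goes 7→0
`x, b` takes the values: (0, 7) → (1, 7) → (1, 6) → (2, 6) → (2, 5) → (3, 5) → (3, 4) → (4, 4) → (4, 3) → (5, 3) → (5, 2) → (6, 2) → (6, 1) → (7, 1) → (7, 0)

Answer: 7, 0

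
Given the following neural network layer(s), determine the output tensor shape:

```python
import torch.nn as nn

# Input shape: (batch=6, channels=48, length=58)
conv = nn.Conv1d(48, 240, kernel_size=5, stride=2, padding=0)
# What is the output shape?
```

Input: (6, 48, 58) -> Output: (6, 240, 27)

Answer: (6, 240, 27)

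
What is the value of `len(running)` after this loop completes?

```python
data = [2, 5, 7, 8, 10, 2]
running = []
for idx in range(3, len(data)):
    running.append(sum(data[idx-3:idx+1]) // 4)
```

Number of 4-element averages
`running` takes the values: [] → [5] → [5, 7] → [5, 7, 6]
So `len(running)` = 3

Answer: 3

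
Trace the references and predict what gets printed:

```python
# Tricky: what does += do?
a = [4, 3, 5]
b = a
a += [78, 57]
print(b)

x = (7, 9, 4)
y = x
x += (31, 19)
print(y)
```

Key concept: += behavior differs for mutable vs immutable.
Step by step:
`a = [4, 3, 5]` → a = [4, 3, 5]
`b = a` → b = [4, 3, 5] (same object as a)
`a += [78, 57]` → a = [4, 3, 5, 78, 57] (same object as b); b = [4, 3, 5, 78, 57] (same object as a)
`print(b)` → prints [4, 3, 5, 78, 57]
`x = (7, 9, 4)` → x = (7, 9, 4)
`y = x` → y = (7, 9, 4)
`x += (31, 19)` → x = (7, 9, 4, 31, 19)
`print(y)` → prints (7, 9, 4)

Answer:
[4, 3, 5, 78, 57]
(7, 9, 4)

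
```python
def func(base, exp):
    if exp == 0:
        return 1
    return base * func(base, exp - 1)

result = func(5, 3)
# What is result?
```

func(5, 3) = 5 * 5 * 5 = 125

Answer: 125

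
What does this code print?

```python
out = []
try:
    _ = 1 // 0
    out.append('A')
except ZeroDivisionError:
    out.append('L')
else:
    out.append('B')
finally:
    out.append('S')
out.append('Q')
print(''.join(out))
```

Execution trace: 'L' (except ZeroDivisionError) → 'S' (finally) → 'Q' (after the try/except). Output: LSQ

Answer: LSQ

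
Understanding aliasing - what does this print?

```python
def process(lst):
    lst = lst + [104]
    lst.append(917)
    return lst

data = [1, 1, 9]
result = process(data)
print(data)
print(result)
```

Key concept: rebinding parameter vs mutation.
Step by step:
`data = [1, 1, 9]` → data = [1, 1, 9]
`result = process(data)` → result = [1, 1, 9, 104, 917]
`print(data)` → prints [1, 1, 9]
`print(result)` → prints [1, 1, 9, 104, 917]

Answer:
[1, 1, 9]
[1, 1, 9, 104, 917]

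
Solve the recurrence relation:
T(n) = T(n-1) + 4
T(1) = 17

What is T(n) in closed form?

Unrolling: T(n) = T(1) + 4·(n-1) = 17 + 4(n-1) = 4n + 13.

Answer: T(n) = 4n + 13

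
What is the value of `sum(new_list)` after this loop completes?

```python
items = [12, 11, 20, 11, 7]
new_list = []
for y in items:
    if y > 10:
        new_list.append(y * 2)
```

Sum of doubled values > 10
`new_list` takes the values: [] → [24] → [24, 22] → [24, 22, 40] → [24, 22, 40, 22]
So `sum(new_list)` = 108

Answer: 108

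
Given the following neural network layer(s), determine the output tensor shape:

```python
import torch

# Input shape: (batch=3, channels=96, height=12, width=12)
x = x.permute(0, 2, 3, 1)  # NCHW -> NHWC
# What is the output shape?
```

Input: (3, 96, 12, 12) -> Output: (3, 12, 12, 96)

Answer: (3, 12, 12, 96)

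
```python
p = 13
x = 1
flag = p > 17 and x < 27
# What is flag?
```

Trace:
`p = 13` → p = 13
`x = 1` → x = 1
`flag = p > 17 and x < 27` → flag = False
So flag = False

Answer: False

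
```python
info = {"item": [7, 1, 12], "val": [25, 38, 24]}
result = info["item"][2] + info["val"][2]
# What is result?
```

Trace:
`info = {"item": [7, 1, 12], "val": [25, 38, 24]}` → info = {'item': [7, 1, 12], 'val': [25, 38, 24]}
`result = info["item"][2] + info["val"][2]` → result = 36
So result = 36

Answer: 36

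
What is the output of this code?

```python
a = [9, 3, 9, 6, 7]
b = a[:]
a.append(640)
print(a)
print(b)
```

Key concept: slice [:] creates copy.
Step by step:
`a = [9, 3, 9, 6, 7]` → a = [9, 3, 9, 6, 7]
`b = a[:]` → b = [9, 3, 9, 6, 7]
`a.append(640)` → a = [9, 3, 9, 6, 7, 640]
`print(a)` → prints [9, 3, 9, 6, 7, 640]
`print(b)` → prints [9, 3, 9, 6, 7]

Answer:
[9, 3, 9, 6, 7, 640]
[9, 3, 9, 6, 7]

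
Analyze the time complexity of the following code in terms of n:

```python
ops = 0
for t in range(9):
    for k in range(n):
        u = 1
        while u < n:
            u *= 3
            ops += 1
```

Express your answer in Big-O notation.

Each loop level contributes: 1 × n × log n. Multiplying the contributions gives O(n log n).

Answer: O(n log n)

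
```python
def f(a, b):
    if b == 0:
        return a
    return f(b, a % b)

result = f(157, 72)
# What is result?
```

f(157, 72) -> f(72, 13) -> f(13, 7) -> f(7, 6) -> f(6, 1) -> f(1, 0) -> 1

Answer: 1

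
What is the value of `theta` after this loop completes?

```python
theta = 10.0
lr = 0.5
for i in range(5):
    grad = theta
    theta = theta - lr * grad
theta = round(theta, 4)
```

Gradient descent: w = 10.0 * (1 - 0.5)^5
`theta` takes the values: 10.0 → 5.0 → 2.5 → 1.25 → 0.625 → 0.3125

Answer: 0.3125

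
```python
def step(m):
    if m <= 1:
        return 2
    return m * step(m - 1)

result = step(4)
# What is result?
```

step(4) = 4 * 3 * 2 * 2 = 48

Answer: 48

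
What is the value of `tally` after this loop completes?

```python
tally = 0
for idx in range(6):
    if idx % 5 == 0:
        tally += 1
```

Count numbers divisible by 5 in range(6)
`tally` takes the values: 0 → 1 → 2

Answer: 2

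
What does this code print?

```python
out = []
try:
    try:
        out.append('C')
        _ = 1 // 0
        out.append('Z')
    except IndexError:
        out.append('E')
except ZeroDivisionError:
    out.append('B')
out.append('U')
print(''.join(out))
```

Execution trace: 'C' (try body) → 'B' (outer except ZeroDivisionError) → 'U' (after the try/except). Output: CBU

Answer: CBU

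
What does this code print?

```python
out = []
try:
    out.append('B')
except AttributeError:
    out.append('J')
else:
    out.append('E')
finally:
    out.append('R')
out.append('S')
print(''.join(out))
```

Execution trace: 'B' (try body, no exception) → 'E' (else) → 'R' (finally) → 'S' (after the try/except). Output: BERS

Answer: BERS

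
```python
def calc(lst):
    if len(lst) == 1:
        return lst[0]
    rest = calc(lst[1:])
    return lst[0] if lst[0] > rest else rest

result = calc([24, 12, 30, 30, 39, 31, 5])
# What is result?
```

Recursive max over [24, 12, 30, 30, 39, 31, 5] = 39

Answer: 39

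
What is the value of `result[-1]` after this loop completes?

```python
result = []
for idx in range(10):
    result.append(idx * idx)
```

Last element of squares 0 to 9
`result` takes the values: [] → [0] → [0, 1] → [0, 1, 4] → [0, 1, 4, 9] → [0, 1, 4, 9, 16] → [0, 1, 4, 9, 16, 25] → [0, 1, 4, 9, 16, 25, 36] → [0, 1, 4, 9, 16, 25, 36, 49] → [0, 1, 4, 9, 16, 25, 36, 49, 64] → [0, 1, 4, 9, 16, 25, 36, 49, 64, 81]
So `result[-1]` = 81

Answer: 81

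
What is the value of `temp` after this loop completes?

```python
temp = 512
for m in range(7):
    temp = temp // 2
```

Halve 7 times: 512 // 2^7 = 4
`temp` takes the values: 512 → 256 → 128 → 64 → 32 → 16 → 8 → 4

Answer: 4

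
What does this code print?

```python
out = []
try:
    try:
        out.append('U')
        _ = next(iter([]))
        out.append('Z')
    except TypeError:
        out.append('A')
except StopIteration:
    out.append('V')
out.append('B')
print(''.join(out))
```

Execution trace: 'U' (inner try body) → 'V' (outer except StopIteration) → 'B' (after the try/except). Output: UVB

Answer: UVB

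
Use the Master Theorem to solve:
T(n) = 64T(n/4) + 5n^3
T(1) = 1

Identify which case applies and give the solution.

a=64, b=4, f(n)=5n^3. log_4(64) = 3. Since c=3 = 3, Case 2 applies: T(n) = Θ(n^log_b(a) · log n) = O(n^3 log n).

Answer: O(n^3 log n) - Case 2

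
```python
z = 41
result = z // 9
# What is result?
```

Trace:
`z = 41` → z = 41
`result = z // 9` → result = 4
So result = 4

Answer: 4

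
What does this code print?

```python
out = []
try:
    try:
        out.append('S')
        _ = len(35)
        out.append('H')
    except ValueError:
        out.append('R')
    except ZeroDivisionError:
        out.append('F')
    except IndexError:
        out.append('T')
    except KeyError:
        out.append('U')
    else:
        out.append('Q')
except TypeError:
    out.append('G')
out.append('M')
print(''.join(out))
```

Execution trace: 'S' (try body) → 'G' (outer except TypeError) → 'M' (after the try/except). Output: SGM

Answer: SGM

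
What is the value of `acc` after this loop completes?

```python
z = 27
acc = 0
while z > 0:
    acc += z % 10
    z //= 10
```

Sum digits of 27
`acc` takes the values: 0 → 7 → 9

Answer: 9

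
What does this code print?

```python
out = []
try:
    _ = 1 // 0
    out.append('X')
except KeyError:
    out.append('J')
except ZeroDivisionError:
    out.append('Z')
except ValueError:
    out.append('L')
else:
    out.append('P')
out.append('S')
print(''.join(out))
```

Execution trace: 'Z' (except ZeroDivisionError) → 'S' (after the try/except). Output: ZS

Answer: ZS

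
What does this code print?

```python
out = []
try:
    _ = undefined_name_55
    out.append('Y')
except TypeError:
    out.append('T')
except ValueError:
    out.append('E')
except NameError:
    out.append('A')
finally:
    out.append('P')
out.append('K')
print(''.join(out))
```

Execution trace: 'A' (except NameError) → 'P' (finally) → 'K' (after the try/except). Output: APK

Answer: APK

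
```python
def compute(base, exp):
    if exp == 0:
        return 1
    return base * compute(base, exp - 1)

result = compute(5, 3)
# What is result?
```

compute(5, 3) = 5 * 5 * 5 = 125

Answer: 125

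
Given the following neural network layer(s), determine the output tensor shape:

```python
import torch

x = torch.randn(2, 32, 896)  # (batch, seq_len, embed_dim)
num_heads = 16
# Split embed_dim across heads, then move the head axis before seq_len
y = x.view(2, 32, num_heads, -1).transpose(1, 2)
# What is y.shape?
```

Input: (2, 32, 896) -> head_dim = 896 // 16 = 56; after view: (2, 32, 16, 56) -> after transpose(1, 2): (2, 16, 32, 56) -> Output: (2, 16, 32, 56)

Answer: (2, 16, 32, 56)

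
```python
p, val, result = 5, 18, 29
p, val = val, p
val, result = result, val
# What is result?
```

Trace:
`p, val, result = 5, 18, 29` → p = 5; val = 18; result = 29
`p, val = val, p` → p = 18; val = 5
`val, result = result, val` → val = 29; result = 5
So result = 5

Answer: 5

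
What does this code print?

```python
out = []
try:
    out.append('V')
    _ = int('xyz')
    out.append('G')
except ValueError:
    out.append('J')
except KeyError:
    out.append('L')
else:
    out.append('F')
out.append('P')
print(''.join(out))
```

Execution trace: 'V' (try body) → 'J' (except ValueError) → 'P' (after the try/except). Output: VJP

Answer: VJP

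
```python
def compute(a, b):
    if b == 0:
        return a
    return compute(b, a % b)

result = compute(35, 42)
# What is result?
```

compute(35, 42) -> compute(42, 35) -> compute(35, 7) -> compute(7, 0) -> 7

Answer: 7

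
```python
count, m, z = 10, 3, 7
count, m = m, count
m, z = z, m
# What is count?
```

Trace:
`count, m, z = 10, 3, 7` → count = 10; m = 3; z = 7
`count, m = m, count` → count = 3; m = 10
`m, z = z, m` → m = 7; z = 10
So count = 3

Answer: 3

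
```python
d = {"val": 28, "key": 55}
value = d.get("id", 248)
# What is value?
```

Trace:
`d = {"val": 28, "key": 55}` → d = {'val': 28, 'key': 55}
`value = d.get("id", 248)` → value = 248
So value = 248

Answer: 248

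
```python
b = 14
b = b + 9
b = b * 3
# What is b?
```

Trace:
`b = 14` → b = 14
`b = b + 9` → b = 23
`b = b * 3` → b = 69
So b = 69

Answer: 69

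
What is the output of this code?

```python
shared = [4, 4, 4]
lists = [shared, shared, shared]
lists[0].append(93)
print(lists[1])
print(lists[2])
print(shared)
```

Key concept: list of same reference.
Step by step:
`shared = [4, 4, 4]` → shared = [4, 4, 4]
`lists = [shared, shared, shared]` → lists = [[4, 4, 4], [4, 4, 4], [4, 4, 4]]
`lists[0].append(93)` → shared = [4, 4, 4, 93]; lists = [[4, 4, 4, 93], [4, 4, 4, 93], [4, 4, 4, 93]]
`print(lists[1])` → prints [4, 4, 4, 93]
`print(lists[2])` → prints [4, 4, 4, 93]
`print(shared)` → prints [4, 4, 4, 93]

Answer:
[4, 4, 4, 93]
[4, 4, 4, 93]
[4, 4, 4, 93]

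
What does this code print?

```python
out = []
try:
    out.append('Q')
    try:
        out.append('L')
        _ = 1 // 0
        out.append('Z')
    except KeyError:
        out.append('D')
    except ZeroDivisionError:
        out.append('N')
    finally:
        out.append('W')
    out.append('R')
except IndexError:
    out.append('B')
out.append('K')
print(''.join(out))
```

Execution trace: 'Q' (try body) → 'L' (inner try body) → 'N' (inner except ZeroDivisionError) → 'W' (inner finally) → 'R' (try body, no exception) → 'K' (after the try/except). Output: QLNWRK

Answer: QLNWRK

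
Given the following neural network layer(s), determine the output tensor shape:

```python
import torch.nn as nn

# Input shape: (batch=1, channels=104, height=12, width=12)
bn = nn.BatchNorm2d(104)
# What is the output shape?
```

Input: (1, 104, 12, 12) -> Output: (1, 104, 12, 12)

Answer: (1, 104, 12, 12)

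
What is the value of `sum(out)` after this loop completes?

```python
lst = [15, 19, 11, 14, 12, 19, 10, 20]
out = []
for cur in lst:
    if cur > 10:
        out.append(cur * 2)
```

Sum of doubled values > 10
`out` takes the values: [] → [30] → [30, 38] → [30, 38, 22] → [30, 38, 22, 28] → [30, 38, 22, 28, 24] → [30, 38, 22, 28, 24, 38] → [30, 38, 22, 28, 24, 38, 40]
So `sum(out)` = 220

Answer: 220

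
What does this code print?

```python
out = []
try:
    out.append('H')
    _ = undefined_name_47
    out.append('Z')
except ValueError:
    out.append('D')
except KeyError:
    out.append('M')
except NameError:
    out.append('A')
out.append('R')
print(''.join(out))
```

Execution trace: 'H' (try body) → 'A' (except NameError) → 'R' (after the try/except). Output: HAR

Answer: HAR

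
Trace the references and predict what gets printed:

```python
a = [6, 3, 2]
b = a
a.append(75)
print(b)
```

Key concept: basic list aliasing.
Step by step:
`a = [6, 3, 2]` → a = [6, 3, 2]
`b = a` → b = [6, 3, 2] (same object as a)
`a.append(75)` → a = [6, 3, 2, 75] (same object as b); b = [6, 3, 2, 75] (same object as a)
`print(b)` → prints [6, 3, 2, 75]

Answer: [6, 3, 2, 75]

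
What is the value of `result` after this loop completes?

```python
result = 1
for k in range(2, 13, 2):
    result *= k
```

Product of even numbers 2 to 12
`result` takes the values: 1 → 2 → 8 → 48 → 384 → 3840 → 46080

Answer: 46080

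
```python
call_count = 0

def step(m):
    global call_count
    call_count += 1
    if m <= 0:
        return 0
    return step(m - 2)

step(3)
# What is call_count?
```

Linear recursion stepping by 2: 3 calls from m=3 down to ≤0.

Answer: 3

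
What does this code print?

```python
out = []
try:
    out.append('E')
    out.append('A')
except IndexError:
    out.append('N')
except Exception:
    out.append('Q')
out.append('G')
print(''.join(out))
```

Execution trace: 'E' (try body) → 'A' (try body, no exception) → 'G' (after the try/except). Output: EAG

Answer: EAG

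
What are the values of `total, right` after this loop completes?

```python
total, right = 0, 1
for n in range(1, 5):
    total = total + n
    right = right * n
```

Sum and factorial of 1 to 4
`total, right` takes the values: (0, 1) → (1, 1) → (3, 1) → (3, 2) → (6, 2) → (6, 6) → (10, 6) → (10, 24)

Answer: 10, 24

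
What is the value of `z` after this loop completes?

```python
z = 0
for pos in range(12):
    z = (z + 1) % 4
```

Increment mod 4, 12 times = 0
`z` takes the values: 0 → 1 → 2 → 3 → 0 → 1 → 2 → 3 → 0 → 1 → 2 → 3 → 0

Answer: 0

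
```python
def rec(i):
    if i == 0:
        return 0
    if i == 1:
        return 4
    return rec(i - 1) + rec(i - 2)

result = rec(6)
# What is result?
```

Build up from base cases: rec(0)=0, rec(1)=4, rec(2)=4, rec(3)=8, rec(4)=12, rec(5)=20, rec(6)=32

Answer: 32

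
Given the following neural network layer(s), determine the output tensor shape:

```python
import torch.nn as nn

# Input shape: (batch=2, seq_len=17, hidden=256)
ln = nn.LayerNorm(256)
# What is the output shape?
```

Input: (2, 17, 256) -> Output: (2, 17, 256)

Answer: (2, 17, 256)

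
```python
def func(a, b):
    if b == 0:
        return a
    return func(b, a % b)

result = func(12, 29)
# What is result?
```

func(12, 29) -> func(29, 12) -> func(12, 5) -> func(5, 2) -> func(2, 1) -> func(1, 0) -> 1

Answer: 1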